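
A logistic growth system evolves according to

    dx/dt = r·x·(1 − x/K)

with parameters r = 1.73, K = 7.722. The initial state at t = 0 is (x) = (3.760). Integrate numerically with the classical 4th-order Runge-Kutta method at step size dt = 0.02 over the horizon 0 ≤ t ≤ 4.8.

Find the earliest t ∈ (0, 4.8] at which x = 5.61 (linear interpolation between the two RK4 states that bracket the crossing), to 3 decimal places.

t = 0.595

t=0.000: state=(3.760)
step 1 (dt=0.02): k1=(3.337), k2=(3.339), k3=(3.339), k4=(3.340); state += dt/6·(k1+2k2+2k3+k4)
t=0.020: state=(3.827)
t=0.040: state=(3.894)
t=0.060: state=(3.960)
continuing one RK4 step at a time; state shown every 10 steps (Δt=0.2):
t=0.200: state=(4.424)
t=0.400: state=(5.055)
t=0.580: state=(5.570)
next step: t=0.600: state=(5.623) — x has crossed 5.61
linear interpolation between t=0.580 (5.57011) and t=0.600 (5.62341) → t≈0.595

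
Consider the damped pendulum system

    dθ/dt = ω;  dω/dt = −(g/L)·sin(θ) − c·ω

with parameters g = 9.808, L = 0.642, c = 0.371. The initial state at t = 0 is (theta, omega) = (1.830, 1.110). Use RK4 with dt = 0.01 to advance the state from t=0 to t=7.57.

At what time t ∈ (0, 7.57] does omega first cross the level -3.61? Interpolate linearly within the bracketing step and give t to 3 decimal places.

t = 0.327

t=0.000: state=(1.830, 1.110)
step 1 (dt=0.01): k1=(1.110, -15.179), k2=(1.034, -15.129), k3=(1.034, -15.130), k4=(0.959, -15.081); state += dt/6·(k1+2k2+2k3+k4)
t=0.010: state=(1.840, 0.959)
t=0.020: state=(1.849, 0.808)
t=0.030: state=(1.857, 0.659)
continuing one RK4 step at a time; state shown every 25 steps (Δt=0.25):
t=0.250: state=(1.650, -2.522)
t=0.320: state=(1.438, -3.510)
next step: t=0.330: state=(1.403, -3.648) — omega has crossed -3.61
linear interpolation between t=0.320 (-3.51045) and t=0.330 (-3.64821) → t≈0.327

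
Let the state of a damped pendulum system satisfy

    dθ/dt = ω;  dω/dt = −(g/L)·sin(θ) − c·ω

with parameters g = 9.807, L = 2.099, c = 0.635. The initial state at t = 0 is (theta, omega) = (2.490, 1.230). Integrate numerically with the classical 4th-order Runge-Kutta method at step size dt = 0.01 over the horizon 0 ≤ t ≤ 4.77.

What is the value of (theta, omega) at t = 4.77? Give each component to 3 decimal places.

(theta, omega) = (0.564, -0.880)

t=0.000: state=(2.490, 1.230)
step 1 (dt=0.01): k1=(1.230, -3.615), k2=(1.212, -3.580), k3=(1.212, -3.581), k4=(1.194, -3.547); state += dt/6·(k1+2k2+2k3+k4)
t=0.010: state=(2.502, 1.194)
t=0.020: state=(2.514, 1.159)
t=0.030: state=(2.525, 1.125)
continuing one RK4 step at a time; state shown every 20 steps (Δt=0.2):
t=0.200: state=(2.672, 0.626)
t=0.400: state=(2.752, 0.192)
t=0.600: state=(2.754, -0.158)
t=0.800: state=(2.690, -0.493)
t=1.000: state=(2.555, -0.866)
t=1.200: state=(2.338, -1.320)
t=1.400: state=(2.020, -1.877)
t=1.600: state=(1.583, -2.499)
t=1.800: state=(1.026, -3.037)
t=2.000: state=(0.390, -3.234)
t=2.200: state=(-0.232, -2.906)
t=2.400: state=(-0.742, -2.139)
t=2.600: state=(-1.076, -1.184)
t=2.800: state=(-1.217, -0.238)
t=3.000: state=(-1.177, 0.612)
t=3.200: state=(-0.982, 1.315)
t=3.400: state=(-0.666, 1.802)
t=3.600: state=(-0.281, 1.984)
t=3.800: state=(0.105, 1.819)
t=4.000: state=(0.427, 1.363)
t=4.200: state=(0.639, 0.746)
t=4.400: state=(0.723, 0.097)
t=4.600: state=(0.682, -0.488)
t=4.770: state=(0.564, -0.880)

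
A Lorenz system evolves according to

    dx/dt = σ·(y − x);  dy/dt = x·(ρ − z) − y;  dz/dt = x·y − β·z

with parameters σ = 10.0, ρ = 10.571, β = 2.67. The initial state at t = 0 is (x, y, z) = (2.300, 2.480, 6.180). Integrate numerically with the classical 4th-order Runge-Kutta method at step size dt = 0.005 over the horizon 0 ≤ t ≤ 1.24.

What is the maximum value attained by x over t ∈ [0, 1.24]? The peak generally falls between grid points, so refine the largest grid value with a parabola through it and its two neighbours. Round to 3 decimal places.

t=0.000: state=(2.300, 2.480, 6.180)
step 1 (dt=0.005): k1=(1.800, 7.619, -10.797), k2=(1.945, 7.682, -10.669), k3=(1.943, 7.683, -10.669), k4=(2.087, 7.747, -10.541); state += dt/6·(k1+2k2+2k3+k4)
t=0.005: state=(2.310, 2.518, 6.127)
t=0.010: state=(2.321, 2.557, 6.075)
t=0.015: state=(2.333, 2.597, 6.024)
continuing one RK4 step at a time; state shown every 10 steps (Δt=0.05):
t=0.050: state=(2.457, 2.895, 5.706)
t=0.100: state=(2.732, 3.391, 5.374)
t=0.150: state=(3.114, 3.979, 5.206)
t=0.200: state=(3.597, 4.662, 5.235)
t=0.250: state=(4.176, 5.423, 5.500)
t=0.300: state=(4.835, 6.215, 6.044)
t=0.350: state=(5.539, 6.953, 6.896)
t=0.400: state=(6.222, 7.507, 8.038)
t=0.450: state=(6.789, 7.733, 9.372)
t=0.500: state=(7.132, 7.530, 10.708)
t=0.550: state=(7.168, 6.911, 11.803)
t=0.600: state=(6.883, 6.022, 12.463)
t=0.650: state=(6.341, 5.078, 12.624)
t=0.700: state=(5.664, 4.259, 12.353)
t=0.750: state=(4.975, 3.657, 11.787)
t=0.800: state=(4.370, 3.282, 11.067)
t=0.850: state=(3.897, 3.098, 10.295)
t=0.900: state=(3.572, 3.066, 9.543)
t=0.950: state=(3.387, 3.150, 8.853)
t=1.000: state=(3.329, 3.327, 8.254)
t=1.050: state=(3.380, 3.585, 7.763)
t=1.100: state=(3.529, 3.915, 7.398)
t=1.150: state=(3.763, 4.310, 7.175)
t=1.200: state=(4.072, 4.757, 7.110)
t=1.240: state=(4.365, 5.138, 7.182)
largest grid value and its neighbours: x(0.525)=7.19108, x(0.530)=7.19315, x(0.535)=7.19189
parabola through these three points peaks at t≈0.531 with x≈7.19317

max x = 7.193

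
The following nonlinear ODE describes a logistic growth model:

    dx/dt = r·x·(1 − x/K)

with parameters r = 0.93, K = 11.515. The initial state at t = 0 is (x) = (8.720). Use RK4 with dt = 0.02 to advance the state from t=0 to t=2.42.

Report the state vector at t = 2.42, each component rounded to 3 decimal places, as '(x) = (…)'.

t=0.000: state=(8.720)
step 1 (dt=0.02): k1=(1.968), k2=(1.959), k3=(1.959), k4=(1.950); state += dt/6·(k1+2k2+2k3+k4)
t=0.020: state=(8.759)
t=0.040: state=(8.798)
t=0.060: state=(8.836)
continuing one RK4 step at a time; state shown every 5 steps (Δt=0.1):
t=0.100: state=(8.912)
t=0.200: state=(9.095)
t=0.300: state=(9.268)
t=0.400: state=(9.431)
t=0.500: state=(9.585)
t=0.600: state=(9.730)
t=0.700: state=(9.866)
t=0.800: state=(9.993)
t=0.900: state=(10.112)
t=1.000: state=(10.222)
t=1.100: state=(10.325)
t=1.200: state=(10.421)
t=1.300: state=(10.509)
t=1.400: state=(10.592)
t=1.500: state=(10.668)
t=1.600: state=(10.738)
t=1.700: state=(10.803)
t=1.800: state=(10.862)
t=1.900: state=(10.917)
t=2.000: state=(10.968)
t=2.100: state=(11.014)
t=2.200: state=(11.057)
t=2.300: state=(11.096)
t=2.400: state=(11.132)
t=2.420: state=(11.139)

(x) = (11.139)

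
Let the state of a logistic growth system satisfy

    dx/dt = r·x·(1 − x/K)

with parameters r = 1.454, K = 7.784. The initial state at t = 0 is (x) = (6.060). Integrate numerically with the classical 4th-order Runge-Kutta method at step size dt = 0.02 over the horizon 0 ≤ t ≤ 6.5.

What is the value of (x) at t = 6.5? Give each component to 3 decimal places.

(x) = (7.784)

t=0.000: state=(6.060)
step 1 (dt=0.02): k1=(1.952), k2=(1.936), k3=(1.936), k4=(1.920); state += dt/6·(k1+2k2+2k3+k4)
t=0.020: state=(6.099)
t=0.040: state=(6.137)
t=0.060: state=(6.174)
continuing one RK4 step at a time; state shown every 25 steps (Δt=0.5):
t=0.500: state=(6.843)
t=1.000: state=(7.299)
t=1.500: state=(7.542)
t=2.000: state=(7.665)
t=2.500: state=(7.726)
t=3.000: state=(7.756)
t=3.500: state=(7.770)
t=4.000: state=(7.777)
t=4.500: state=(7.781)
t=5.000: state=(7.782)
t=5.500: state=(7.783)
t=6.000: state=(7.784)
t=6.500: state=(7.784)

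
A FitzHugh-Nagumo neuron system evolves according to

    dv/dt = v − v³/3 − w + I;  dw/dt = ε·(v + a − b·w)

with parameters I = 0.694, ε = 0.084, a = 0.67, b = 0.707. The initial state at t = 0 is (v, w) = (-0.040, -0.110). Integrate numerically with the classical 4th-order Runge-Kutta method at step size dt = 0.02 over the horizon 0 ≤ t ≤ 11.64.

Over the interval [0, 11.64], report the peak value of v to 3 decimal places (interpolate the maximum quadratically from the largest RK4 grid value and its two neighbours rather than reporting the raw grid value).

max v = 1.913

t=0.000: state=(-0.040, -0.110)
step 1 (dt=0.02): k1=(0.764, 0.059), k2=(0.771, 0.060), k3=(0.771, 0.060), k4=(0.778, 0.061); state += dt/6·(k1+2k2+2k3+k4)
t=0.020: state=(-0.025, -0.109)
t=0.040: state=(-0.009, -0.108)
t=0.060: state=(0.007, -0.106)
continuing one RK4 step at a time; state shown every 25 steps (Δt=0.5):
t=0.500: state=(0.442, -0.071)
t=1.000: state=(1.104, -0.010)
t=1.500: state=(1.657, 0.076)
t=2.000: state=(1.876, 0.176)
t=2.500: state=(1.913, 0.277)
t=3.000: state=(1.895, 0.376)
t=3.500: state=(1.863, 0.470)
t=4.000: state=(1.827, 0.561)
t=4.500: state=(1.790, 0.647)
t=5.000: state=(1.752, 0.729)
t=5.500: state=(1.714, 0.807)
t=6.000: state=(1.675, 0.881)
t=6.500: state=(1.635, 0.952)
t=7.000: state=(1.595, 1.018)
t=7.500: state=(1.553, 1.082)
t=8.000: state=(1.511, 1.141)
t=8.500: state=(1.467, 1.197)
t=9.000: state=(1.422, 1.249)
t=9.500: state=(1.375, 1.299)
t=10.000: state=(1.326, 1.344)
t=10.500: state=(1.274, 1.386)
t=11.000: state=(1.218, 1.425)
t=11.500: state=(1.158, 1.460)
t=11.640: state=(1.140, 1.469)
largest grid value and its neighbours: v(2.460)=1.91309, v(2.480)=1.91313, v(2.500)=1.91308
parabola through these three points peaks at t≈2.479 with v≈1.91313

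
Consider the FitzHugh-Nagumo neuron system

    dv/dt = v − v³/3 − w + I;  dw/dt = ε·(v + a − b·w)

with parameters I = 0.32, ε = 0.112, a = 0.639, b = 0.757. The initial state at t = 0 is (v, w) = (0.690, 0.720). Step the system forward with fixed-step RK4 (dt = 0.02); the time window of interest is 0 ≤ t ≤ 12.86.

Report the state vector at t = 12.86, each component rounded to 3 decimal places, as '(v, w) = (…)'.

t=0.000: state=(0.690, 0.720)
step 1 (dt=0.02): k1=(0.180, 0.088), k2=(0.181, 0.088), k3=(0.181, 0.088), k4=(0.181, 0.088); state += dt/6·(k1+2k2+2k3+k4)
t=0.020: state=(0.694, 0.722)
t=0.040: state=(0.697, 0.724)
t=0.060: state=(0.701, 0.725)
continuing one RK4 step at a time; state shown every 25 steps (Δt=0.5):
t=0.500: state=(0.780, 0.765)
t=1.000: state=(0.863, 0.814)
t=1.500: state=(0.932, 0.864)
t=2.000: state=(0.979, 0.916)
t=2.500: state=(1.002, 0.968)
t=3.000: state=(0.999, 1.017)
t=3.500: state=(0.971, 1.064)
t=4.000: state=(0.920, 1.107)
t=4.500: state=(0.844, 1.145)
t=5.000: state=(0.736, 1.176)
t=5.500: state=(0.585, 1.198)
t=6.000: state=(0.364, 1.210)
t=6.500: state=(0.020, 1.206)
t=7.000: state=(-0.530, 1.178)
t=7.500: state=(-1.252, 1.115)
t=8.000: state=(-1.769, 1.019)
t=8.500: state=(-1.932, 0.909)
t=9.000: state=(-1.946, 0.800)
t=9.500: state=(-1.920, 0.696)
t=10.000: state=(-1.886, 0.598)
t=10.500: state=(-1.849, 0.505)
t=11.000: state=(-1.813, 0.419)
t=11.500: state=(-1.776, 0.338)
t=12.000: state=(-1.740, 0.263)
t=12.500: state=(-1.704, 0.193)
t=12.860: state=(-1.678, 0.145)

(v, w) = (-1.678, 0.145)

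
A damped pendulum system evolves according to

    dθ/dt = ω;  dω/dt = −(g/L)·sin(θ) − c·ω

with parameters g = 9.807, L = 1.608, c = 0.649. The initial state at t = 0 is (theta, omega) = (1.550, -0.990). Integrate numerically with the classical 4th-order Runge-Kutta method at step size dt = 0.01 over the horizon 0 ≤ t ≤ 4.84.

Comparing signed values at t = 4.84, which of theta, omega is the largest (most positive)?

largest component: omega

t=0.000: state=(1.550, -0.990)
step 1 (dt=0.01): k1=(-0.990, -5.455), k2=(-1.017, -5.437), k3=(-1.017, -5.437), k4=(-1.044, -5.418); state += dt/6·(k1+2k2+2k3+k4)
t=0.010: state=(1.540, -1.044)
t=0.020: state=(1.529, -1.098)
t=0.030: state=(1.518, -1.152)
continuing one RK4 step at a time; state shown every 20 steps (Δt=0.2):
t=0.200: state=(1.248, -1.995)
t=0.400: state=(0.771, -2.715)
t=0.600: state=(0.198, -2.907)
t=0.800: state=(-0.348, -2.453)
t=1.000: state=(-0.753, -1.541)
t=1.200: state=(-0.955, -0.478)
t=1.400: state=(-0.948, 0.523)
t=1.600: state=(-0.759, 1.328)
t=1.800: state=(-0.438, 1.813)
t=2.000: state=(-0.062, 1.870)
t=2.200: state=(0.281, 1.507)
t=2.400: state=(0.522, 0.864)
t=2.600: state=(0.621, 0.127)
t=2.800: state=(0.577, -0.543)
t=3.000: state=(0.416, -1.028)
t=3.200: state=(0.184, -1.241)
t=3.400: state=(-0.060, -1.156)
t=3.600: state=(-0.262, -0.824)
t=3.800: state=(-0.380, -0.353)
t=4.000: state=(-0.402, 0.135)
t=4.200: state=(-0.332, 0.535)
t=4.400: state=(-0.198, 0.773)
t=4.600: state=(-0.037, 0.811)
t=4.800: state=(0.114, 0.664)
t=4.840: state=(0.139, 0.616)
compare at T: theta=0.139, omega=0.616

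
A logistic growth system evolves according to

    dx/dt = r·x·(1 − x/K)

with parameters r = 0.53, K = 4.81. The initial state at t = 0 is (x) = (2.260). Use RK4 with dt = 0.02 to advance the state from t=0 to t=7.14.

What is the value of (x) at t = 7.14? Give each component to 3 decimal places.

t=0.000: state=(2.260)
step 1 (dt=0.02): k1=(0.635), k2=(0.635), k3=(0.635), k4=(0.635); state += dt/6·(k1+2k2+2k3+k4)
t=0.020: state=(2.273)
t=0.040: state=(2.285)
t=0.060: state=(2.298)
continuing one RK4 step at a time; state shown every 25 steps (Δt=0.5):
t=0.500: state=(2.578)
t=1.000: state=(2.890)
t=1.500: state=(3.186)
t=2.000: state=(3.458)
t=2.500: state=(3.700)
t=3.000: state=(3.910)
t=3.500: state=(4.088)
t=4.000: state=(4.236)
t=4.500: state=(4.357)
t=5.000: state=(4.455)
t=5.500: state=(4.533)
t=6.000: state=(4.594)
t=6.500: state=(4.643)
t=7.000: state=(4.681)
t=7.140: state=(4.690)

(x) = (4.690)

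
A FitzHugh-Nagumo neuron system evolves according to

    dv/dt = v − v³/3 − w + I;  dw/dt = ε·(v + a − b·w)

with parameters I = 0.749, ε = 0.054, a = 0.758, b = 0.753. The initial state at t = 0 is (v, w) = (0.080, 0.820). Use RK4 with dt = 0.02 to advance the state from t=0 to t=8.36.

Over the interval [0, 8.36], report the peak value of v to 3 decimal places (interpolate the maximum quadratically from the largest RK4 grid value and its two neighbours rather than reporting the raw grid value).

max v = 0.087

t=0.000: state=(0.080, 0.820)
step 1 (dt=0.02): k1=(0.009, 0.012), k2=(0.009, 0.012), k3=(0.009, 0.012), k4=(0.009, 0.012); state += dt/6·(k1+2k2+2k3+k4)
t=0.020: state=(0.080, 0.820)
t=0.040: state=(0.080, 0.820)
t=0.060: state=(0.081, 0.821)
continuing one RK4 step at a time; state shown every 25 steps (Δt=0.5):
t=0.500: state=(0.084, 0.826)
t=1.000: state=(0.087, 0.832)
t=1.500: state=(0.087, 0.838)
t=2.000: state=(0.084, 0.843)
t=2.500: state=(0.076, 0.849)
t=3.000: state=(0.059, 0.854)
t=3.500: state=(0.028, 0.858)
t=4.000: state=(-0.026, 0.861)
t=4.500: state=(-0.117, 0.862)
t=5.000: state=(-0.264, 0.860)
t=5.500: state=(-0.494, 0.853)
t=6.000: state=(-0.820, 0.839)
t=6.500: state=(-1.187, 0.815)
t=7.000: state=(-1.476, 0.783)
t=7.500: state=(-1.628, 0.746)
t=8.000: state=(-1.683, 0.707)
t=8.360: state=(-1.693, 0.679)
largest grid value and its neighbours: v(1.340)=0.08725, v(1.360)=0.08725, v(1.380)=0.08725
parabola through these three points peaks at t≈1.355 with v≈0.08725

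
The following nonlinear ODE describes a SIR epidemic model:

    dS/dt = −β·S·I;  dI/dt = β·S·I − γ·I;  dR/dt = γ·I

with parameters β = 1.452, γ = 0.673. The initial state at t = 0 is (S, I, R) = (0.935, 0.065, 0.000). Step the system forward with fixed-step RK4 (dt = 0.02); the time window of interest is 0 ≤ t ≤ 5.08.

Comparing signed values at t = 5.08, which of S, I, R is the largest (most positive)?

largest component: R

t=0.000: state=(0.935, 0.065, 0.000)
step 1 (dt=0.02): k1=(-0.088, 0.045, 0.044), k2=(-0.089, 0.045, 0.044), k3=(-0.089, 0.045, 0.044), k4=(-0.089, 0.045, 0.044); state += dt/6·(k1+2k2+2k3+k4)
t=0.020: state=(0.933, 0.066, 0.001)
t=0.040: state=(0.931, 0.067, 0.002)
t=0.060: state=(0.930, 0.068, 0.003)
continuing one RK4 step at a time; state shown every 10 steps (Δt=0.2):
t=0.200: state=(0.916, 0.074, 0.009)
t=0.400: state=(0.895, 0.085, 0.020)
t=0.600: state=(0.872, 0.096, 0.032)
t=0.800: state=(0.847, 0.107, 0.046)
t=1.000: state=(0.820, 0.119, 0.061)
t=1.200: state=(0.790, 0.132, 0.078)
t=1.400: state=(0.759, 0.144, 0.097)
t=1.600: state=(0.727, 0.156, 0.117)
t=1.800: state=(0.693, 0.168, 0.139)
t=2.000: state=(0.659, 0.179, 0.162)
t=2.200: state=(0.625, 0.188, 0.187)
t=2.400: state=(0.591, 0.196, 0.213)
t=2.600: state=(0.558, 0.203, 0.239)
t=2.800: state=(0.525, 0.207, 0.267)
t=3.000: state=(0.495, 0.210, 0.295)
t=3.200: state=(0.465, 0.211, 0.324)
t=3.400: state=(0.438, 0.210, 0.352)
t=3.600: state=(0.412, 0.208, 0.380)
t=3.800: state=(0.388, 0.204, 0.408)
t=4.000: state=(0.366, 0.199, 0.435)
t=4.200: state=(0.345, 0.193, 0.462)
t=4.400: state=(0.327, 0.186, 0.487)
t=4.600: state=(0.310, 0.178, 0.512)
t=4.800: state=(0.295, 0.170, 0.535)
t=5.000: state=(0.281, 0.162, 0.557)
t=5.080: state=(0.276, 0.158, 0.566)
compare at T: S=0.276, I=0.158, R=0.566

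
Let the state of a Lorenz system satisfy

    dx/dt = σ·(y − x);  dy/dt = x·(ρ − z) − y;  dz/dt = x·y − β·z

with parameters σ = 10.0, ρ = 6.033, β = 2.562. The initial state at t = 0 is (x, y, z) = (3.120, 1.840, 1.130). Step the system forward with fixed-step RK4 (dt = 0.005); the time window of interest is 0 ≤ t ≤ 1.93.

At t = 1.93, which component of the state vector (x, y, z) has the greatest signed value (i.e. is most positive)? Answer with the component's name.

t=0.000: state=(3.120, 1.840, 1.130)
step 1 (dt=0.005): k1=(-12.800, 13.457, 2.846), k2=(-12.144, 13.245, 2.873), k3=(-12.165, 13.253, 2.874), k4=(-11.529, 13.049, 2.900); state += dt/6·(k1+2k2+2k3+k4)
t=0.005: state=(3.059, 1.906, 1.144)
t=0.010: state=(3.005, 1.971, 1.159)
t=0.015: state=(2.956, 2.033, 1.174)
continuing one RK4 step at a time; state shown every 20 steps (Δt=0.1):
t=0.100: state=(2.731, 2.930, 1.474)
t=0.200: state=(3.197, 3.849, 2.028)
t=0.300: state=(3.926, 4.689, 2.927)
t=0.400: state=(4.639, 5.256, 4.177)
t=0.500: state=(5.074, 5.290, 5.535)
t=0.600: state=(5.038, 4.755, 6.555)
t=0.700: state=(4.566, 3.952, 6.922)
t=0.800: state=(3.907, 3.248, 6.690)
t=0.900: state=(3.313, 2.804, 6.127)
t=1.000: state=(2.907, 2.605, 5.472)
t=1.100: state=(2.702, 2.588, 4.870)
t=1.200: state=(2.666, 2.702, 4.391)
t=1.300: state=(2.763, 2.914, 4.069)
t=1.400: state=(2.959, 3.195, 3.920)
t=1.500: state=(3.224, 3.512, 3.951)
t=1.600: state=(3.520, 3.817, 4.154)
t=1.700: state=(3.799, 4.051, 4.493)
t=1.800: state=(4.007, 4.162, 4.901)
t=1.900: state=(4.099, 4.126, 5.284)
t=1.930: state=(4.101, 4.089, 5.379)
compare at T: x=4.101, y=4.089, z=5.379

largest component: z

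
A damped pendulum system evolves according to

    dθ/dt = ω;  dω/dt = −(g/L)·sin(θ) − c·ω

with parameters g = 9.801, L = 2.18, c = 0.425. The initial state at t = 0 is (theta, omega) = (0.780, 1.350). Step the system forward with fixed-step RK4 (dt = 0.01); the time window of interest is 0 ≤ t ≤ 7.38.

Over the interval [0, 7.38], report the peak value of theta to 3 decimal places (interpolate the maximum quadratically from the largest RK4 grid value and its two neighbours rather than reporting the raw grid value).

t=0.000: state=(0.780, 1.350)
step 1 (dt=0.01): k1=(1.350, -3.736), k2=(1.331, -3.749), k3=(1.331, -3.749), k4=(1.313, -3.762); state += dt/6·(k1+2k2+2k3+k4)
t=0.010: state=(0.793, 1.313)
t=0.020: state=(0.806, 1.275)
t=0.030: state=(0.819, 1.237)
continuing one RK4 step at a time; state shown every 25 steps (Δt=0.25):
t=0.250: state=(0.996, 0.373)
t=0.500: state=(0.970, -0.563)
t=0.750: state=(0.730, -1.315)
t=1.000: state=(0.341, -1.728)
t=1.250: state=(-0.095, -1.679)
t=1.500: state=(-0.462, -1.204)
t=1.750: state=(-0.677, -0.494)
t=2.000: state=(-0.707, 0.249)
t=2.250: state=(-0.563, 0.866)
t=2.500: state=(-0.295, 1.226)
t=2.750: state=(0.021, 1.245)
t=3.000: state=(0.300, 0.940)
t=3.250: state=(0.474, 0.432)
t=3.500: state=(0.512, -0.128)
t=3.750: state=(0.418, -0.601)
t=4.000: state=(0.227, -0.882)
t=4.250: state=(-0.002, -0.911)
t=4.500: state=(-0.208, -0.701)
t=4.750: state=(-0.339, -0.333)
t=5.000: state=(-0.371, 0.080)
t=5.250: state=(-0.305, 0.432)
t=5.500: state=(-0.167, 0.641)
t=5.750: state=(0.000, 0.664)
t=6.000: state=(0.150, 0.512)
t=6.250: state=(0.246, 0.244)
t=6.500: state=(0.269, -0.060)
t=6.750: state=(0.220, -0.317)
t=7.000: state=(0.120, -0.468)
t=7.250: state=(-0.002, -0.482)
t=7.380: state=(-0.062, -0.438)
largest grid value and its neighbours: theta(0.340)=1.01419, theta(0.350)=1.01423, theta(0.360)=1.01390
parabola through these three points peaks at t≈0.346 with theta≈1.01426

max theta = 1.014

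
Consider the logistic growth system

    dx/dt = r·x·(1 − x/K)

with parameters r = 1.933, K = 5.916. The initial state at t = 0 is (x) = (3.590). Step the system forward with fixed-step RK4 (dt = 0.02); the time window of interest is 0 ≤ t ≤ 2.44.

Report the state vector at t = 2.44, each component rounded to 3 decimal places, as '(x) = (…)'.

t=0.000: state=(3.590)
step 1 (dt=0.02): k1=(2.728), k2=(2.717), k3=(2.717), k4=(2.705); state += dt/6·(k1+2k2+2k3+k4)
t=0.020: state=(3.644)
t=0.040: state=(3.698)
t=0.060: state=(3.752)
continuing one RK4 step at a time; state shown every 5 steps (Δt=0.1):
t=0.100: state=(3.857)
t=0.200: state=(4.108)
t=0.300: state=(4.341)
t=0.400: state=(4.554)
t=0.500: state=(4.746)
t=0.600: state=(4.917)
t=0.700: state=(5.067)
t=0.800: state=(5.199)
t=0.900: state=(5.312)
t=1.000: state=(5.409)
t=1.100: state=(5.492)
t=1.200: state=(5.562)
t=1.300: state=(5.621)
t=1.400: state=(5.671)
t=1.500: state=(5.712)
t=1.600: state=(5.747)
t=1.700: state=(5.776)
t=1.800: state=(5.800)
t=1.900: state=(5.820)
t=2.000: state=(5.837)
t=2.100: state=(5.851)
t=2.200: state=(5.862)
t=2.300: state=(5.871)
t=2.400: state=(5.879)
t=2.440: state=(5.882)

(x) = (5.882)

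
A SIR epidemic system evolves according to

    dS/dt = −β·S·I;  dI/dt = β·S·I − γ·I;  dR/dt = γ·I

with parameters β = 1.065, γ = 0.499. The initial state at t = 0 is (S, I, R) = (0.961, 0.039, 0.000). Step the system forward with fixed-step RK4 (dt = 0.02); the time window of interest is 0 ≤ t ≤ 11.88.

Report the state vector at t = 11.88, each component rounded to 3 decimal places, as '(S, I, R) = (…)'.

(S, I, R) = (0.193, 0.055, 0.752)

t=0.000: state=(0.961, 0.039, 0.000)
step 1 (dt=0.02): k1=(-0.040, 0.020, 0.019), k2=(-0.040, 0.021, 0.020), k3=(-0.040, 0.021, 0.020), k4=(-0.040, 0.021, 0.020); state += dt/6·(k1+2k2+2k3+k4)
t=0.020: state=(0.960, 0.039, 0.000)
t=0.040: state=(0.959, 0.040, 0.001)
t=0.060: state=(0.959, 0.040, 0.001)
continuing one RK4 step at a time; state shown every 25 steps (Δt=0.5):
t=0.500: state=(0.938, 0.050, 0.011)
t=1.000: state=(0.910, 0.064, 0.025)
t=1.500: state=(0.876, 0.081, 0.043)
t=2.000: state=(0.835, 0.099, 0.066)
t=2.500: state=(0.788, 0.119, 0.093)
t=3.000: state=(0.736, 0.139, 0.125)
t=3.500: state=(0.680, 0.158, 0.162)
t=4.000: state=(0.622, 0.174, 0.204)
t=4.500: state=(0.565, 0.186, 0.249)
t=5.000: state=(0.511, 0.193, 0.296)
t=5.500: state=(0.460, 0.195, 0.345)
t=6.000: state=(0.415, 0.192, 0.393)
t=6.500: state=(0.376, 0.184, 0.440)
t=7.000: state=(0.342, 0.174, 0.485)
t=7.500: state=(0.312, 0.161, 0.527)
t=8.000: state=(0.288, 0.147, 0.565)
t=8.500: state=(0.267, 0.133, 0.600)
t=9.000: state=(0.250, 0.119, 0.631)
t=9.500: state=(0.235, 0.105, 0.659)
t=10.000: state=(0.223, 0.093, 0.684)
t=10.500: state=(0.213, 0.081, 0.706)
t=11.000: state=(0.205, 0.071, 0.725)
t=11.500: state=(0.198, 0.061, 0.741)
t=11.880: state=(0.193, 0.055, 0.752)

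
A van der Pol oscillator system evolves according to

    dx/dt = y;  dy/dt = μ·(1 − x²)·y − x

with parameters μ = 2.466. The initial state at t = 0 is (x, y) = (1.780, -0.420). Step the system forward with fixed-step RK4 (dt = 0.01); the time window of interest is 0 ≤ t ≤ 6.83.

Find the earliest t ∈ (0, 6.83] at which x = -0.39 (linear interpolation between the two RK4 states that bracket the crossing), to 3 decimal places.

t=0.000: state=(1.780, -0.420)
step 1 (dt=0.01): k1=(-0.420, 0.466), k2=(-0.418, 0.448), k3=(-0.418, 0.448), k4=(-0.416, 0.431); state += dt/6·(k1+2k2+2k3+k4)
t=0.010: state=(1.776, -0.416)
t=0.020: state=(1.772, -0.411)
t=0.030: state=(1.768, -0.408)
continuing one RK4 step at a time; state shown every 25 steps (Δt=0.25):
t=0.250: state=(1.683, -0.374)
t=0.500: state=(1.588, -0.391)
t=0.750: state=(1.486, -0.431)
t=1.000: state=(1.371, -0.493)
t=1.250: state=(1.236, -0.588)
t=1.500: state=(1.072, -0.742)
t=1.750: state=(0.855, -1.020)
t=2.000: state=(0.538, -1.594)
t=2.250: state=(0.001, -2.865)
t=2.360: state=(-0.360, -3.696)
next step: t=2.370: state=(-0.397, -3.771) — x has crossed -0.39
linear interpolation between t=2.360 (-0.35964) and t=2.370 (-0.39698) → t≈2.368

t = 2.368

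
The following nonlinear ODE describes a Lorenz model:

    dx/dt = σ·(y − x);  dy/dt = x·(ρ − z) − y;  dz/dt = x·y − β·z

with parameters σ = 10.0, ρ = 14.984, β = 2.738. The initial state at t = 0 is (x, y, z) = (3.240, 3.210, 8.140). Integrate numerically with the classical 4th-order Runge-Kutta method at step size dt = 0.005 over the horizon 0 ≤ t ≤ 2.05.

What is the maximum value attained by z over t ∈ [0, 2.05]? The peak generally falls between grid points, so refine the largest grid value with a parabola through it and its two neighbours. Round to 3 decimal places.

t=0.000: state=(3.240, 3.210, 8.140)
step 1 (dt=0.005): k1=(-0.300, 18.965, -11.887), k2=(0.182, 19.008, -11.654), k3=(0.171, 19.015, -11.652), k4=(0.642, 19.064, -11.417); state += dt/6·(k1+2k2+2k3+k4)
t=0.005: state=(3.241, 3.305, 8.082)
t=0.010: state=(3.246, 3.401, 8.026)
t=0.015: state=(3.256, 3.497, 7.972)
continuing one RK4 step at a time; state shown every 20 steps (Δt=0.1):
t=0.100: state=(3.971, 5.327, 7.513)
t=0.200: state=(5.812, 8.070, 8.606)
t=0.300: state=(8.178, 10.360, 12.396)
t=0.400: state=(9.387, 9.271, 17.423)
t=0.500: state=(7.894, 5.375, 18.892)
t=0.600: state=(5.293, 2.988, 16.644)
t=0.700: state=(3.626, 2.610, 13.671)
t=0.800: state=(3.159, 3.176, 11.217)
t=0.900: state=(3.568, 4.345, 9.616)
t=1.000: state=(4.690, 6.148, 9.205)
t=1.100: state=(6.412, 8.312, 10.566)
t=1.200: state=(8.146, 9.462, 13.908)
t=1.300: state=(8.557, 7.939, 17.203)
t=1.400: state=(7.121, 5.157, 17.583)
t=1.500: state=(5.232, 3.636, 15.645)
t=1.600: state=(4.123, 3.511, 13.291)
t=1.700: state=(3.954, 4.193, 11.430)
t=1.800: state=(4.540, 5.449, 10.466)
t=1.900: state=(5.712, 7.099, 10.789)
t=2.000: state=(7.137, 8.462, 12.677)
t=2.050: state=(7.711, 8.637, 14.045)
largest grid value and its neighbours: z(0.475)=18.99078, z(0.480)=18.99352, z(0.485)=18.98457
parabola through these three points peaks at t≈0.479 with z≈18.99393

max z = 18.994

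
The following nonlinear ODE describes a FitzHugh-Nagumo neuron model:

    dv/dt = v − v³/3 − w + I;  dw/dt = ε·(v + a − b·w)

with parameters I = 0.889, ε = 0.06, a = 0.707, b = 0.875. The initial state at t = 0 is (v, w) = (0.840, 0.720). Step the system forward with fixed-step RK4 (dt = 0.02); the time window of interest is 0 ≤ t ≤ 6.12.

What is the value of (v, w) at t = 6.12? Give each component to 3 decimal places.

(v, w) = (1.553, 1.243)

t=0.000: state=(0.840, 0.720)
step 1 (dt=0.02): k1=(0.811, 0.055), k2=(0.813, 0.055), k3=(0.813, 0.055), k4=(0.815, 0.056); state += dt/6·(k1+2k2+2k3+k4)
t=0.020: state=(0.856, 0.721)
t=0.040: state=(0.873, 0.722)
t=0.060: state=(0.889, 0.723)
continuing one RK4 step at a time; state shown every 10 steps (Δt=0.2):
t=0.200: state=(1.004, 0.732)
t=0.400: state=(1.166, 0.746)
t=0.600: state=(1.313, 0.761)
t=0.800: state=(1.438, 0.778)
t=1.000: state=(1.536, 0.796)
t=1.200: state=(1.607, 0.815)
t=1.400: state=(1.656, 0.835)
t=1.600: state=(1.688, 0.854)
t=1.800: state=(1.706, 0.874)
t=2.000: state=(1.715, 0.894)
t=2.200: state=(1.718, 0.913)
t=2.400: state=(1.717, 0.933)
t=2.600: state=(1.713, 0.952)
t=2.800: state=(1.707, 0.971)
t=3.000: state=(1.700, 0.989)
t=3.200: state=(1.692, 1.008)
t=3.400: state=(1.683, 1.026)
t=3.600: state=(1.675, 1.044)
t=3.800: state=(1.665, 1.061)
t=4.000: state=(1.656, 1.078)
t=4.200: state=(1.647, 1.095)
t=4.400: state=(1.637, 1.112)
t=4.600: state=(1.627, 1.128)
t=4.800: state=(1.618, 1.144)
t=5.000: state=(1.608, 1.160)
t=5.200: state=(1.598, 1.175)
t=5.400: state=(1.588, 1.190)
t=5.600: state=(1.579, 1.205)
t=5.800: state=(1.569, 1.220)
t=6.000: state=(1.559, 1.234)
t=6.120: state=(1.553, 1.243)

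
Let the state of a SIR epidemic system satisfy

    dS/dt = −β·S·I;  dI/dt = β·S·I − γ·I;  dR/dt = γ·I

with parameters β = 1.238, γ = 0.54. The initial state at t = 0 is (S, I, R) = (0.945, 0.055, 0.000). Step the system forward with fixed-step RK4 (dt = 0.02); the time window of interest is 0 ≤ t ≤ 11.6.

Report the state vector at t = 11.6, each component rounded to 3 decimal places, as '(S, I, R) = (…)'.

(S, I, R) = (0.142, 0.031, 0.827)

t=0.000: state=(0.945, 0.055, 0.000)
step 1 (dt=0.02): k1=(-0.064, 0.035, 0.030), k2=(-0.065, 0.035, 0.030), k3=(-0.065, 0.035, 0.030), k4=(-0.065, 0.035, 0.030); state += dt/6·(k1+2k2+2k3+k4)
t=0.020: state=(0.944, 0.056, 0.001)
t=0.040: state=(0.942, 0.056, 0.001)
t=0.060: state=(0.941, 0.057, 0.002)
continuing one RK4 step at a time; state shown every 25 steps (Δt=0.5):
t=0.500: state=(0.908, 0.075, 0.017)
t=1.000: state=(0.861, 0.098, 0.041)
t=1.500: state=(0.803, 0.126, 0.071)
t=2.000: state=(0.736, 0.155, 0.109)
t=2.500: state=(0.663, 0.182, 0.154)
t=3.000: state=(0.588, 0.205, 0.207)
t=3.500: state=(0.516, 0.220, 0.264)
t=4.000: state=(0.449, 0.226, 0.325)
t=4.500: state=(0.390, 0.224, 0.386)
t=5.000: state=(0.341, 0.214, 0.445)
t=5.500: state=(0.300, 0.199, 0.501)
t=6.000: state=(0.266, 0.181, 0.552)
t=6.500: state=(0.239, 0.162, 0.599)
t=7.000: state=(0.218, 0.142, 0.640)
t=7.500: state=(0.201, 0.124, 0.676)
t=8.000: state=(0.187, 0.106, 0.707)
t=8.500: state=(0.176, 0.091, 0.733)
t=9.000: state=(0.167, 0.077, 0.756)
t=9.500: state=(0.160, 0.065, 0.775)
t=10.000: state=(0.154, 0.055, 0.791)
t=10.500: state=(0.149, 0.046, 0.805)
t=11.000: state=(0.146, 0.038, 0.816)
t=11.500: state=(0.142, 0.032, 0.826)
t=11.600: state=(0.142, 0.031, 0.827)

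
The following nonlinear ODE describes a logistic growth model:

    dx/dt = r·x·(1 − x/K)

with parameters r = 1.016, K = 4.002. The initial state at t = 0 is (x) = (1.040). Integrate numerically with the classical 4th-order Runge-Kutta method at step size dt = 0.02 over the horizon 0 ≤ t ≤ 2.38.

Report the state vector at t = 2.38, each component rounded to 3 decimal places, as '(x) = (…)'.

(x) = (3.192)

t=0.000: state=(1.040)
step 1 (dt=0.02): k1=(0.782), k2=(0.786), k3=(0.786), k4=(0.790); state += dt/6·(k1+2k2+2k3+k4)
t=0.020: state=(1.056)
t=0.040: state=(1.072)
t=0.060: state=(1.088)
continuing one RK4 step at a time; state shown every 5 steps (Δt=0.1):
t=0.100: state=(1.120)
t=0.200: state=(1.204)
t=0.300: state=(1.291)
t=0.400: state=(1.381)
t=0.500: state=(1.475)
t=0.600: state=(1.571)
t=0.700: state=(1.669)
t=0.800: state=(1.768)
t=0.900: state=(1.869)
t=1.000: state=(1.970)
t=1.100: state=(2.072)
t=1.200: state=(2.173)
t=1.300: state=(2.274)
t=1.400: state=(2.373)
t=1.500: state=(2.470)
t=1.600: state=(2.565)
t=1.700: state=(2.657)
t=1.800: state=(2.746)
t=1.900: state=(2.832)
t=2.000: state=(2.914)
t=2.100: state=(2.993)
t=2.200: state=(3.067)
t=2.300: state=(3.138)
t=2.380: state=(3.192)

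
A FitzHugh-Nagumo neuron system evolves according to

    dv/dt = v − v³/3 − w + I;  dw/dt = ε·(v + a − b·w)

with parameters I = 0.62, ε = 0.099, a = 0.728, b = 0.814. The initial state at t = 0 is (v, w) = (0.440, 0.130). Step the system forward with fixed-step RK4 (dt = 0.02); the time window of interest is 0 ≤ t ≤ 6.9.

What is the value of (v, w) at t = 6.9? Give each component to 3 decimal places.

t=0.000: state=(0.440, 0.130)
step 1 (dt=0.02): k1=(0.902, 0.105), k2=(0.908, 0.106), k3=(0.908, 0.106), k4=(0.914, 0.107); state += dt/6·(k1+2k2+2k3+k4)
t=0.020: state=(0.458, 0.132)
t=0.040: state=(0.477, 0.134)
t=0.060: state=(0.495, 0.136)
continuing one RK4 step at a time; state shown every 25 steps (Δt=0.5):
t=0.500: state=(0.952, 0.194)
t=1.000: state=(1.442, 0.280)
t=1.500: state=(1.704, 0.382)
t=2.000: state=(1.777, 0.487)
t=2.500: state=(1.771, 0.589)
t=3.000: state=(1.738, 0.686)
t=3.500: state=(1.696, 0.778)
t=4.000: state=(1.651, 0.864)
t=4.500: state=(1.604, 0.944)
t=5.000: state=(1.556, 1.019)
t=5.500: state=(1.506, 1.088)
t=6.000: state=(1.455, 1.152)
t=6.500: state=(1.402, 1.211)
t=6.900: state=(1.358, 1.255)

(v, w) = (1.358, 1.255)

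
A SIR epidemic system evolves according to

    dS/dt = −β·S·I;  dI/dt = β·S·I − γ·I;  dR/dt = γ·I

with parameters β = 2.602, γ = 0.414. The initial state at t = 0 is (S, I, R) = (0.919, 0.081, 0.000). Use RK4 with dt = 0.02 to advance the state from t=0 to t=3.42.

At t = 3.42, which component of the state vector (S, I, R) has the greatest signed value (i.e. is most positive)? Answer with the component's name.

t=0.000: state=(0.919, 0.081, 0.000)
step 1 (dt=0.02): k1=(-0.194, 0.160, 0.034), k2=(-0.197, 0.163, 0.034), k3=(-0.197, 0.163, 0.034), k4=(-0.201, 0.166, 0.035); state += dt/6·(k1+2k2+2k3+k4)
t=0.020: state=(0.915, 0.084, 0.001)
t=0.040: state=(0.911, 0.088, 0.001)
t=0.060: state=(0.907, 0.091, 0.002)
continuing one RK4 step at a time; state shown every 10 steps (Δt=0.2):
t=0.200: state=(0.873, 0.119, 0.008)
t=0.400: state=(0.810, 0.170, 0.020)
t=0.600: state=(0.730, 0.233, 0.037)
t=0.800: state=(0.634, 0.307, 0.059)
t=1.000: state=(0.530, 0.382, 0.088)
t=1.200: state=(0.427, 0.451, 0.122)
t=1.400: state=(0.332, 0.506, 0.162)
t=1.600: state=(0.253, 0.542, 0.205)
t=1.800: state=(0.190, 0.559, 0.251)
t=2.000: state=(0.142, 0.561, 0.298)
t=2.200: state=(0.106, 0.550, 0.344)
t=2.400: state=(0.080, 0.532, 0.388)
t=2.600: state=(0.061, 0.507, 0.431)
t=2.800: state=(0.047, 0.480, 0.472)
t=3.000: state=(0.037, 0.452, 0.511)
t=3.200: state=(0.029, 0.423, 0.547)
t=3.400: state=(0.024, 0.395, 0.581)
t=3.420: state=(0.023, 0.392, 0.584)
compare at T: S=0.023, I=0.392, R=0.584

largest component: R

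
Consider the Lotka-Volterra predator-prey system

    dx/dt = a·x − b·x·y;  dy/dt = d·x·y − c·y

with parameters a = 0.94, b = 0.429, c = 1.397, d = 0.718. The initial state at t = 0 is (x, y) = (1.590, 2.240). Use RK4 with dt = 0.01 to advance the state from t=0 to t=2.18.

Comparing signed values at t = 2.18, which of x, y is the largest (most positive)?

largest component: x

t=0.000: state=(1.590, 2.240)
step 1 (dt=0.01): k1=(-0.033, -0.572), k2=(-0.031, -0.572), k3=(-0.031, -0.572), k4=(-0.029, -0.571); state += dt/6·(k1+2k2+2k3+k4)
t=0.010: state=(1.590, 2.234)
t=0.020: state=(1.589, 2.229)
t=0.030: state=(1.589, 2.223)
continuing one RK4 step at a time; state shown every 10 steps (Δt=0.1):
t=0.100: state=(1.589, 2.183)
t=0.200: state=(1.591, 2.128)
t=0.300: state=(1.597, 2.075)
t=0.400: state=(1.607, 2.025)
t=0.500: state=(1.620, 1.977)
t=0.600: state=(1.637, 1.932)
t=0.700: state=(1.656, 1.891)
t=0.800: state=(1.679, 1.854)
t=0.900: state=(1.705, 1.820)
t=1.000: state=(1.733, 1.791)
t=1.100: state=(1.764, 1.766)
t=1.200: state=(1.798, 1.745)
t=1.300: state=(1.833, 1.729)
t=1.400: state=(1.870, 1.717)
t=1.500: state=(1.909, 1.710)
t=1.600: state=(1.949, 1.708)
t=1.700: state=(1.990, 1.711)
t=1.800: state=(2.031, 1.719)
t=1.900: state=(2.072, 1.732)
t=2.000: state=(2.112, 1.750)
t=2.100: state=(2.152, 1.774)
t=2.180: state=(2.182, 1.797)
compare at T: x=2.182, y=1.797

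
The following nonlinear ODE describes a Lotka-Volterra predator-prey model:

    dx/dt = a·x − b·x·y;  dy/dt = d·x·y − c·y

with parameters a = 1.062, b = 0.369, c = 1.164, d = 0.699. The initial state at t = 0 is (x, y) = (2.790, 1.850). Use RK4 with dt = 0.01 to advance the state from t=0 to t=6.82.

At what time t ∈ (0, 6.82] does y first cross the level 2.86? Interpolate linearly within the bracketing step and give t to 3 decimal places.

t = 0.474

t=0.000: state=(2.790, 1.850)
step 1 (dt=0.01): k1=(1.058, 1.454), k2=(1.053, 1.467), k3=(1.053, 1.467), k4=(1.047, 1.480); state += dt/6·(k1+2k2+2k3+k4)
t=0.010: state=(2.801, 1.865)
t=0.020: state=(2.811, 1.880)
t=0.030: state=(2.821, 1.895)
continuing one RK4 step at a time; state shown every 25 steps (Δt=0.25):
t=0.250: state=(3.009, 2.299)
t=0.470: state=(3.087, 2.848)
next step: t=0.480: state=(3.087, 2.877) — y has crossed 2.86
linear interpolation between t=0.470 (2.84831) and t=0.480 (2.87676) → t≈0.474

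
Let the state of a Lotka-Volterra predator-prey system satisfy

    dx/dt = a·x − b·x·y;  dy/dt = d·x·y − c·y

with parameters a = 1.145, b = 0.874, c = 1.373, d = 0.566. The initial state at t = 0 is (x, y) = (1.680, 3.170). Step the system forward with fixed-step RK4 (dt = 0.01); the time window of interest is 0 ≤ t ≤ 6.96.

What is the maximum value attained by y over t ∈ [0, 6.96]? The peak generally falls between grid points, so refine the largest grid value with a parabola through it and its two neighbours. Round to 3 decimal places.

t=0.000: state=(1.680, 3.170)
step 1 (dt=0.01): k1=(-2.731, -1.338), k2=(-2.699, -1.360), k3=(-2.699, -1.359), k4=(-2.667, -1.381); state += dt/6·(k1+2k2+2k3+k4)
t=0.010: state=(1.653, 3.156)
t=0.020: state=(1.627, 3.142)
t=0.030: state=(1.601, 3.128)
continuing one RK4 step at a time; state shown every 25 steps (Δt=0.25):
t=0.250: state=(1.169, 2.741)
t=0.500: state=(0.903, 2.247)
t=0.750: state=(0.774, 1.793)
t=1.000: state=(0.727, 1.413)
t=1.250: state=(0.736, 1.111)
t=1.500: state=(0.789, 0.878)
t=1.750: state=(0.885, 0.701)
t=2.000: state=(1.027, 0.569)
t=2.250: state=(1.220, 0.473)
t=2.500: state=(1.477, 0.406)
t=2.750: state=(1.809, 0.363)
t=3.000: state=(2.231, 0.342)
t=3.250: state=(2.756, 0.345)
t=3.500: state=(3.394, 0.378)
t=3.750: state=(4.129, 0.456)
t=4.000: state=(4.902, 0.613)
t=4.250: state=(5.543, 0.913)
t=4.500: state=(5.730, 1.449)
t=4.750: state=(5.116, 2.238)
t=5.000: state=(3.824, 3.002)
t=5.250: state=(2.525, 3.326)
t=5.500: state=(1.645, 3.152)
t=5.750: state=(1.151, 2.715)
t=6.000: state=(0.893, 2.222)
t=6.250: state=(0.770, 1.771)
t=6.500: state=(0.726, 1.396)
t=6.750: state=(0.738, 1.098)
t=6.960: state=(0.781, 0.900)
largest grid value and its neighbours: y(5.260)=3.32711, y(5.270)=3.32773, y(5.280)=3.32755
parabola through these three points peaks at t≈5.273 with y≈3.32776

max y = 3.328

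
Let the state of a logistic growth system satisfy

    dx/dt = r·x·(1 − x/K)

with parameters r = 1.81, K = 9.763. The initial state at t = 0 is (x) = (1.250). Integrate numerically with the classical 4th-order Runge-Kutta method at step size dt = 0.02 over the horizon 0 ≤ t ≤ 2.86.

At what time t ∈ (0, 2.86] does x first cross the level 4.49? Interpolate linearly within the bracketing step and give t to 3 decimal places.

t = 0.971

t=0.000: state=(1.250)
step 1 (dt=0.02): k1=(1.973), k2=(1.999), k3=(2.000), k4=(2.026); state += dt/6·(k1+2k2+2k3+k4)
t=0.020: state=(1.290)
t=0.040: state=(1.331)
t=0.060: state=(1.373)
continuing one RK4 step at a time; state shown every 5 steps (Δt=0.1):
t=0.100: state=(1.461)
t=0.200: state=(1.700)
t=0.300: state=(1.970)
t=0.400: state=(2.270)
t=0.500: state=(2.600)
t=0.600: state=(2.959)
t=0.700: state=(3.345)
t=0.800: state=(3.754)
t=0.900: state=(4.180)
t=0.960: state=(4.441)
next step: t=0.980: state=(4.529) — x has crossed 4.49
linear interpolation between t=0.960 (4.44129) and t=0.980 (4.52906) → t≈0.971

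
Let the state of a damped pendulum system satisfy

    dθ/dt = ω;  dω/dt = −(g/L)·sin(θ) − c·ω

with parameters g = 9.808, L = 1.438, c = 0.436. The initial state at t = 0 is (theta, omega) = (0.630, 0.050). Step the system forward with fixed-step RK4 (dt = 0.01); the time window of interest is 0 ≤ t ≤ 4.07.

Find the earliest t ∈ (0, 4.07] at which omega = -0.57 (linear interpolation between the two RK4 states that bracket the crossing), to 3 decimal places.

t = 0.162

t=0.000: state=(0.630, 0.050)
step 1 (dt=0.01): k1=(0.050, -4.040), k2=(0.030, -4.033), k3=(0.030, -4.032), k4=(0.010, -4.024); state += dt/6·(k1+2k2+2k3+k4)
t=0.010: state=(0.630, 0.010)
t=0.020: state=(0.630, -0.030)
t=0.030: state=(0.630, -0.070)
t=0.160: state=(0.588, -0.563)
next step: t=0.170: state=(0.582, -0.598) — omega has crossed -0.57
linear interpolation between t=0.160 (-0.56311) and t=0.170 (-0.59824) → t≈0.162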